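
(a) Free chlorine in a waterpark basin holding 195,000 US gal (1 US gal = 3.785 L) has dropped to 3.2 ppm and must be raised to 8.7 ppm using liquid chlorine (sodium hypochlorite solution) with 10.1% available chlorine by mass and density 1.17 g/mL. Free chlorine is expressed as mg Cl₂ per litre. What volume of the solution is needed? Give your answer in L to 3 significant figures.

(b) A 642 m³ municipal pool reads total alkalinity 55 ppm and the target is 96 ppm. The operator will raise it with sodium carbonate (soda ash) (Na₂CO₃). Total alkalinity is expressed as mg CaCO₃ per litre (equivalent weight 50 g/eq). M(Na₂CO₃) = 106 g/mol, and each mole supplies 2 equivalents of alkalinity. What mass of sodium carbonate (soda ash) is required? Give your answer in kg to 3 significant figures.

(a) Volume: 195,000 US gal × 3.785 L/gal = 738,075 L.
(a) Chlorine deficit: 8.7 − 3.2 = 5.5 ppm = 5.5 mg/L as Cl₂.
(a) Cl₂ equivalent needed: 5.5 mg/L × 738,075 L = 4,059,000 mg = 4059 g.
(a) Product at 10.1% available chlorine: 4059 / 0.101 = 40,190 g.
(a) Volume at density 1.17 g/mL: 40,190 g ÷ 1.17 g/mL = 34,350 mL.

(b) Volume: 642 m³ = 642,000 L.
(b) Alkalinity to add: (96 − 55) = 41 mg/L as CaCO₃ × 642,000 L = 26,320 g as CaCO₃.
(b) Equivalents: 26,320 g ÷ 50 g/eq = 526.4 eq.
(b) Each mole of Na₂CO₃ supplies 2 eq, so 526.4 / 2 = 263.2 mol.
(b) Mass: 263.2 mol × 106 g/mol = 27,900 g.

(a) 34.4 L; (b) 27.9 kg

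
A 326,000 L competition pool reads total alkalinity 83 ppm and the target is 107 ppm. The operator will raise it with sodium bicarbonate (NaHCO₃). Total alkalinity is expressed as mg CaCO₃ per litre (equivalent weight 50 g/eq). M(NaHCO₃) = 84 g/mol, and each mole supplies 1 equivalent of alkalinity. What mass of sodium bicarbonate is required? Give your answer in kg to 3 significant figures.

Alkalinity to add: (107 − 83) = 24 mg/L as CaCO₃ × 326,000 L = 7824 g as CaCO₃.
Equivalents: 7824 g ÷ 50 g/eq = 156.5 eq.
NaHCO₃ supplies 1 eq per mole → 156.5 mol.
Mass: 156.5 mol × 84 g/mol = 13,140 g.

13.1 kg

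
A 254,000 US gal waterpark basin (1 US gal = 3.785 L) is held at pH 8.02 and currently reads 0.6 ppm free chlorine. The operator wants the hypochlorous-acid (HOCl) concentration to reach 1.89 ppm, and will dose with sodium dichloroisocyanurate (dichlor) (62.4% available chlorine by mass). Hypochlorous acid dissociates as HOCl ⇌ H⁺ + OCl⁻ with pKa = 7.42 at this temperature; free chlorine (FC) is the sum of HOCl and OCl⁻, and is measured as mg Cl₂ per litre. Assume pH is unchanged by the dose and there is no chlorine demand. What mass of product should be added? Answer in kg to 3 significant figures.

13.6 kg

Volume: 254,000 US gal × 3.785 L/gal = 961,390 L.
[OCl⁻]/[HOCl] = 10^(pH − pKa) = 10^(8.02 − 7.42) = 3.981; fraction as HOCl = 1/(1 + 3.981) = 0.2008.
Free chlorine required for 1.89 ppm HOCl: 1.89 / 0.2008 = 9.414 ppm.
FC to add: 9.414 − 0.6 = 8.814 mg/L as Cl₂.
Cl₂ equivalent: 8.814 mg/L × 961,390 L = 8474 g.
Product at 62.4% available Cl: 8474 / 0.624 = 13,580 g.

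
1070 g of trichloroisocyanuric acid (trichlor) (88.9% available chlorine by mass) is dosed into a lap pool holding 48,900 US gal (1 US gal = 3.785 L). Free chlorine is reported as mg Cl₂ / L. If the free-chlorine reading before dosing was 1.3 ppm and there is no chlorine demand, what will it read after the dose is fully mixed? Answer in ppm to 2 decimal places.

6.44 ppm

Volume: 48,900 US gal × 3.785 L/gal = 185,086 L.
Available chlorine delivered: 1070 g × 0.889 = 951.2 g as Cl₂.
Concentration rise: 951.2 g / 185,086 L = 5.139 mg/L = 5.14 ppm.
Final FC: 1.3 + 5.14 = 6.44 ppm.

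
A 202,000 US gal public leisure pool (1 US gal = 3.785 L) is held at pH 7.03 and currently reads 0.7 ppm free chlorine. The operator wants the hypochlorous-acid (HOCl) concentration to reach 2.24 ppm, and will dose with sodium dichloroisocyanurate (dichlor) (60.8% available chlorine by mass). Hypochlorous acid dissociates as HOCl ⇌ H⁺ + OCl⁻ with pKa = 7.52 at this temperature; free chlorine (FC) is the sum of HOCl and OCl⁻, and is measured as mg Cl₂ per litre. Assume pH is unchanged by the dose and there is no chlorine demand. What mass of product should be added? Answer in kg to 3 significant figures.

Volume: 202,000 US gal × 3.785 L/gal = 764,570 L.
[OCl⁻]/[HOCl] = 10^(pH − pKa) = 10^(7.03 − 7.52) = 0.3236; fraction as HOCl = 1/(1 + 0.3236) = 0.7555.
Free chlorine required for 2.24 ppm HOCl: 2.24 / 0.7555 = 2.965 ppm.
FC to add: 2.965 − 0.7 = 2.265 mg/L as Cl₂.
Cl₂ equivalent: 2.265 mg/L × 764,570 L = 1732 g.
Product at 60.8% available Cl: 1732 / 0.608 = 2848 g.

2.85 kg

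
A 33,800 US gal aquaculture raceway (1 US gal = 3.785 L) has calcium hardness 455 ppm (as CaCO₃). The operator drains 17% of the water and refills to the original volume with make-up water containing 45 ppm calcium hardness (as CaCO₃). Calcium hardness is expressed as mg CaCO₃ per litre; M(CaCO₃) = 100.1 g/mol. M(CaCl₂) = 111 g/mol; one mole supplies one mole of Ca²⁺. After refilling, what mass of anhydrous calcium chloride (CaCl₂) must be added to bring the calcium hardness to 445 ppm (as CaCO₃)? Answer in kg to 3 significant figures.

8.47 kg

Volume: 33,800 US gal × 3.785 L/gal = 127,933 L.
After draining 17% and refilling: 455 × 0.83 + 45 × 0.17 = 385.3 ppm.
Deficit to target: 445 − 385.3 = 59.7 mg/L.
As CaCO₃: 59.7 mg/L × 127,933 L = 7638 g; ÷ 100.1 = 76.3 mol Ca²⁺.
Mass: 76.3 × 111 = 8469 g.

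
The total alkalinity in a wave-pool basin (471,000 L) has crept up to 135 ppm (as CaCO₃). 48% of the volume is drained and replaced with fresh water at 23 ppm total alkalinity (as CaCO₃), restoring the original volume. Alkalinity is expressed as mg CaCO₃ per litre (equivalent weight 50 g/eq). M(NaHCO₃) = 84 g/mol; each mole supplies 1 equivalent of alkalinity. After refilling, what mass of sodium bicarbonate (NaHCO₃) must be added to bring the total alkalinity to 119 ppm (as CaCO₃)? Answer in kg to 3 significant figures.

29.9 kg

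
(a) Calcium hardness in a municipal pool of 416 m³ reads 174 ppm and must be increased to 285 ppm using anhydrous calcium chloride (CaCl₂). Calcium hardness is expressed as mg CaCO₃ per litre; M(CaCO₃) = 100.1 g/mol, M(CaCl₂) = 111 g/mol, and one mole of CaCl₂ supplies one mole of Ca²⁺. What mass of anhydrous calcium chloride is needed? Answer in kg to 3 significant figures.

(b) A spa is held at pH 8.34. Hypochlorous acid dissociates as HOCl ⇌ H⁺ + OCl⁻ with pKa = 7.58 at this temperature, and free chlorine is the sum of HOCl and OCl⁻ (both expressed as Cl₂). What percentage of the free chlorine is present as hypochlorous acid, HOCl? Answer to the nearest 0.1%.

(a) 51.2 kg; (b) 14.8%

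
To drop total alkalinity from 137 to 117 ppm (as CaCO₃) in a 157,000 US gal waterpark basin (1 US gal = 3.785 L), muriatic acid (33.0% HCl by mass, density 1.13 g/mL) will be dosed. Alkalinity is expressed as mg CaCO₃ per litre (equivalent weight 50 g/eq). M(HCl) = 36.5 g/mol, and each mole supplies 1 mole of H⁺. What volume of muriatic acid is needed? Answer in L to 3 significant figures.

23.3 L

Volume: 157,000 US gal × 3.785 L/gal = 594,245 L.
Alkalinity to neutralize: (137 − 117) = 20 mg/L as CaCO₃ × 594,245 L = 11,880 g as CaCO₃.
Equivalents of H⁺ required: 11,880 ÷ 50 g/eq = 237.7 eq = 237.7 mol HCl.
Mass of HCl: 237.7 × 36.5 = 8676 g.
Mass of 33.0% solution: 8676 / 0.33 = 26,290 g.
Volume: 26,290 g ÷ 1.13 g/mL = 23,270 mL.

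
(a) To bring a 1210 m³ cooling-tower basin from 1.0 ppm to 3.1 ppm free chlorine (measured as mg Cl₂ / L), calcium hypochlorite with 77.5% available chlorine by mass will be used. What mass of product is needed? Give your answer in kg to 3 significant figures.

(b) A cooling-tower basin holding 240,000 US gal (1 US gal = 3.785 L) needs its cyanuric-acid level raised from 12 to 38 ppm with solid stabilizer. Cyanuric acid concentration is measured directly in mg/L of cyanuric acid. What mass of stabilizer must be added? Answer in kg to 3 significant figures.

(a) Volume: 1210 m³ = 1,210,000 L.
(a) Chlorine deficit: 3.1 − 1.0 = 2.1 ppm = 2.1 mg/L as Cl₂.
(a) Cl₂ equivalent needed: 2.1 mg/L × 1,210,000 L = 2,541,000 mg = 2541 g.
(a) Product at 77.5% available chlorine: 2541 / 0.775 = 3279 g.

(b) Volume: 240,000 US gal × 3.785 L/gal = 908,400 L.
(b) CYA to add: (38 − 12) = 26 mg/L × 908,400 L = 23,620 g cyanuric acid.

(a) 3.28 kg; (b) 23.6 kg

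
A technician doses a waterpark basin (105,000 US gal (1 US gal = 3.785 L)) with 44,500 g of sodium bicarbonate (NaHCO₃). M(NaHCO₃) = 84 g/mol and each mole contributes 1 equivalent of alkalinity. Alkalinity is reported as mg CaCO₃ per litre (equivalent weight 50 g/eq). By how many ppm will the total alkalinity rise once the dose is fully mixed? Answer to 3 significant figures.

66.6 ppm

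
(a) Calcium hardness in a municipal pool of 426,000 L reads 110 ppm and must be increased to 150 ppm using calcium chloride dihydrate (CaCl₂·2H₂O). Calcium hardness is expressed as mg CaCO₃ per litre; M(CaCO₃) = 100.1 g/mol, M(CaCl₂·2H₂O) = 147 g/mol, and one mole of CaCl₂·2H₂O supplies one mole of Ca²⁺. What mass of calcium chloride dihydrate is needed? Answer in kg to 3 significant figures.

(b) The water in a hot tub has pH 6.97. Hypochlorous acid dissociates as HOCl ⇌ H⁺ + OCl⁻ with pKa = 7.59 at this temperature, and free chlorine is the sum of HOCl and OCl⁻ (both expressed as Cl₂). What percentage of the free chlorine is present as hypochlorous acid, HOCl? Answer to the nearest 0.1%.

(a) Hardness to add: (150 − 110) = 40 mg/L as CaCO₃ × 426,000 L = 17,040 g as CaCO₃.
(a) Moles of Ca²⁺ (1 mol Ca²⁺ ≡ 1 mol CaCO₃): 17,040 / 100.1 g/mol = 170.2 mol.
(a) Mass of CaCl₂·2H₂O: 170.2 × 147 = 25,020 g.

(b) [OCl⁻]/[HOCl] = 10^(pH − pKa) = 10^(6.97 − 7.59) = 10^-0.62 = 0.2399.
(b) Fraction as HOCl = 1 / (1 + 0.2399) = 0.8065.

(a) 25.0 kg; (b) 80.7%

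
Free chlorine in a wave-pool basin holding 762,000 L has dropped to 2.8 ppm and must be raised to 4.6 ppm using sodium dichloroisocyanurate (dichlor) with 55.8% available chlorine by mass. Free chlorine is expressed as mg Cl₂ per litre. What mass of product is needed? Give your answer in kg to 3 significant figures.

2.46 kg

Chlorine deficit: 4.6 − 2.8 = 1.8 ppm = 1.8 mg/L as Cl₂.
Cl₂ equivalent needed: 1.8 mg/L × 762,000 L = 1,372,000 mg = 1372 g.
Product at 55.8% available chlorine: 1372 / 0.558 = 2458 g.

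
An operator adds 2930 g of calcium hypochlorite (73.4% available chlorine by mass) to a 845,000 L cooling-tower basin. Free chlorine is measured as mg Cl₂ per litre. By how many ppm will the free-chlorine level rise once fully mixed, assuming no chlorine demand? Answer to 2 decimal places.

2.55 ppm

Available chlorine delivered: 2930 g × 0.734 = 2151 g as Cl₂.
Concentration rise: 2151 g / 845,000 L = 2.545 mg/L = 2.55 ppm.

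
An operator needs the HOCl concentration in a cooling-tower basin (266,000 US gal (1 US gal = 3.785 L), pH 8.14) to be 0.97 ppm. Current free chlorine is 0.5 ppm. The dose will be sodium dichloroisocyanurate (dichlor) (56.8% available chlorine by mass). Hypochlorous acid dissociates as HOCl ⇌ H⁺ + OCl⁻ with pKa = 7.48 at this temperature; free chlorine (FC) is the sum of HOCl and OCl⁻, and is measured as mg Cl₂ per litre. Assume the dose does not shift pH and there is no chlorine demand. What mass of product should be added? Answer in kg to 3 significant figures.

Volume: 266,000 US gal × 3.785 L/gal = 1,006,810 L.
[OCl⁻]/[HOCl] = 10^(pH − pKa) = 10^(8.14 − 7.48) = 4.571; fraction as HOCl = 1/(1 + 4.571) = 0.1795.
Free chlorine required for 0.97 ppm HOCl: 0.97 / 0.1795 = 5.404 ppm.
FC to add: 5.404 − 0.5 = 4.904 mg/L as Cl₂.
Cl₂ equivalent: 4.904 mg/L × 1,006,810 L = 4937 g.
Product at 56.8% available Cl: 4937 / 0.568 = 8692 g.

8.69 kg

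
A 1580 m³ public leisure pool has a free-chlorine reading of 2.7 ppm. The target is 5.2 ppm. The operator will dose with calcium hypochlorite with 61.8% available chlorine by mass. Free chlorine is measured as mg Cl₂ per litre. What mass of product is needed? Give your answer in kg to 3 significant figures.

Volume: 1580 m³ = 1,580,000 L.
Chlorine deficit: 5.2 − 2.7 = 2.5 ppm = 2.5 mg/L as Cl₂.
Cl₂ equivalent needed: 2.5 mg/L × 1,580,000 L = 3,950,000 mg = 3950 g.
Product at 61.8% available chlorine: 3950 / 0.618 = 6392 g.

6.39 kg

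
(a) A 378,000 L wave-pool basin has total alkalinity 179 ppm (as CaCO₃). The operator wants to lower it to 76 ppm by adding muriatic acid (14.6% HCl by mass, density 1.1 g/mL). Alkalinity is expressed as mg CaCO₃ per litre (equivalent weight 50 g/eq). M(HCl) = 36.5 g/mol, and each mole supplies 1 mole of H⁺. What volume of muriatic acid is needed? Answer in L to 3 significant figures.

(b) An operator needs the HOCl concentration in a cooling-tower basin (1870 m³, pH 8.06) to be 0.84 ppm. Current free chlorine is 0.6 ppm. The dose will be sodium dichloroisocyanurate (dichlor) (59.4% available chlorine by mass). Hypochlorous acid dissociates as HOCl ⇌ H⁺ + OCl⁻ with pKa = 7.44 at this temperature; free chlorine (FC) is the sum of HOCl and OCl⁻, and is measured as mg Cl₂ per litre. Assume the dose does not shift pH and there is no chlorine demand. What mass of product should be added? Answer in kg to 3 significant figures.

(a) Alkalinity to neutralize: (179 − 76) = 103 mg/L as CaCO₃ × 378,000 L = 38,930 g as CaCO₃.
(a) Equivalents of H⁺ required: 38,930 ÷ 50 g/eq = 778.7 eq = 778.7 mol HCl.
(a) Mass of HCl: 778.7 × 36.5 = 28,420 g.
(a) Mass of 14.6% solution: 28,420 / 0.146 = 194,700 g.
(a) Volume: 194,700 g ÷ 1.1 g/mL = 177,000 mL.

(b) Volume: 1870 m³ = 1,870,000 L.
(b) [OCl⁻]/[HOCl] = 10^(pH − pKa) = 10^(8.06 − 7.44) = 4.169; fraction as HOCl = 1/(1 + 4.169) = 0.1935.
(b) Free chlorine required for 0.84 ppm HOCl: 0.84 / 0.1935 = 4.342 ppm.
(b) FC to add: 4.342 − 0.6 = 3.742 mg/L as Cl₂.
(b) Cl₂ equivalent: 3.742 mg/L × 1,870,000 L = 6997 g.
(b) Product at 59.4% available Cl: 6997 / 0.594 = 11,780 g.

(a) 177 L; (b) 11.8 kg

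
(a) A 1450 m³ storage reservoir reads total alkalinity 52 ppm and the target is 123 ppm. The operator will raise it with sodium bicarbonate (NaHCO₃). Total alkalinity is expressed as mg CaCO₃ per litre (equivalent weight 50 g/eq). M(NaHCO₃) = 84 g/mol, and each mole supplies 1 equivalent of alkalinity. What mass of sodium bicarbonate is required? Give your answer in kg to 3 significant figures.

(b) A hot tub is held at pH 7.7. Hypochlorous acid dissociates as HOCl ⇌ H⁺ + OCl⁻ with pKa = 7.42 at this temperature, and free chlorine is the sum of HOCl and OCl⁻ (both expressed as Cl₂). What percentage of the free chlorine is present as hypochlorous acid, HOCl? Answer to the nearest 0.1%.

(a) 173 kg; (b) 34.4%

(a) Volume: 1450 m³ = 1,450,000 L.
(a) Alkalinity to add: (123 − 52) = 71 mg/L as CaCO₃ × 1,450,000 L = 103,000 g as CaCO₃.
(a) Equivalents: 103,000 g ÷ 50 g/eq = 2059 eq.
(a) NaHCO₃ supplies 1 eq per mole → 2059 mol.
(a) Mass: 2059 mol × 84 g/mol = 173,000 g.

(b) [OCl⁻]/[HOCl] = 10^(pH − pKa) = 10^(7.7 − 7.42) = 10^0.28 = 1.905.
(b) Fraction as HOCl = 1 / (1 + 1.905) = 0.3442.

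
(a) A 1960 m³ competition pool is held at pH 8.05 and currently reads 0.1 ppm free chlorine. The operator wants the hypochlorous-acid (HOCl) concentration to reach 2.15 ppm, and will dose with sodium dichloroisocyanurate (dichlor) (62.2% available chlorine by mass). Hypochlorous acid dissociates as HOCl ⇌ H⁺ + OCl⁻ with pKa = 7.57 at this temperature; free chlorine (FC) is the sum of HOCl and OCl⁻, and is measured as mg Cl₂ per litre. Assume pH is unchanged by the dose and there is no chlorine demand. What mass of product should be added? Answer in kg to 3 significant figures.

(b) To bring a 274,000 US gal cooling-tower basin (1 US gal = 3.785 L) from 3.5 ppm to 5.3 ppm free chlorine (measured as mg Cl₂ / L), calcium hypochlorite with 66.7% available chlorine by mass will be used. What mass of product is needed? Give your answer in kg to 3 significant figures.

(a) 26.9 kg; (b) 2.80 kg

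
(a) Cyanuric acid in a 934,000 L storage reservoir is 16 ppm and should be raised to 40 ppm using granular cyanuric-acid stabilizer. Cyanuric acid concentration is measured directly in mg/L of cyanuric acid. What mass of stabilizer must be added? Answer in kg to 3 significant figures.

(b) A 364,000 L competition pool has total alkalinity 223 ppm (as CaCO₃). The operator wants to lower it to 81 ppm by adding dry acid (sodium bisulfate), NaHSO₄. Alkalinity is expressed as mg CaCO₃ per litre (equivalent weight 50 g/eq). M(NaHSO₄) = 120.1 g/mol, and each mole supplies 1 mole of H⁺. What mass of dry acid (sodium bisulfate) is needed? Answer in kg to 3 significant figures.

(a) 22.4 kg; (b) 124 kg

(a) CYA to add: (40 − 16) = 24 mg/L × 934,000 L = 22,420 g cyanuric acid.

(b) Alkalinity to neutralize: (223 − 81) = 142 mg/L as CaCO₃ × 364,000 L = 51,690 g as CaCO₃.
(b) Equivalents of H⁺ required: 51,690 ÷ 50 g/eq = 1034 eq = 1034 mol NaHSO₄.
(b) Mass of NaHSO₄: 1034 × 120.1 = 124,200 g.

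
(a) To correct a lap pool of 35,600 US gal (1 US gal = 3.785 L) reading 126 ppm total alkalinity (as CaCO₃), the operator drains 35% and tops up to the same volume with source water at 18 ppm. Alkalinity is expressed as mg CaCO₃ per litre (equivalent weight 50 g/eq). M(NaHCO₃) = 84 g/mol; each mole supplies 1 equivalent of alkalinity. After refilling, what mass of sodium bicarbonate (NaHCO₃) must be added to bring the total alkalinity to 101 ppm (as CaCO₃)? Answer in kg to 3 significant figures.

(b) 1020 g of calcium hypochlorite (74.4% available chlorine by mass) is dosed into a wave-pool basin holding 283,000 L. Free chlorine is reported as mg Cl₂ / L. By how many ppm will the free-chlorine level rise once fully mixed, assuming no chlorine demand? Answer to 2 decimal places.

(a) 2.90 kg; (b) 2.68 ppm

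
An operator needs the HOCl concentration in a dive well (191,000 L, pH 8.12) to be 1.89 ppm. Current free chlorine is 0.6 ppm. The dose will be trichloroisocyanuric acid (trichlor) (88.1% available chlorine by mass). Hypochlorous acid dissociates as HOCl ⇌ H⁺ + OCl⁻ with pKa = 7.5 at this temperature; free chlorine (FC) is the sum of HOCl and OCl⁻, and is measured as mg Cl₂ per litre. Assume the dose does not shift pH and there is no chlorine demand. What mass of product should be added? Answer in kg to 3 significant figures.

1.99 kg

[OCl⁻]/[HOCl] = 10^(pH − pKa) = 10^(8.12 − 7.5) = 4.169; fraction as HOCl = 1/(1 + 4.169) = 0.1935.
Free chlorine required for 1.89 ppm HOCl: 1.89 / 0.1935 = 9.769 ppm.
FC to add: 9.769 − 0.6 = 9.169 mg/L as Cl₂.
Cl₂ equivalent: 9.169 mg/L × 191,000 L = 1751 g.
Product at 88.1% available Cl: 1751 / 0.881 = 1988 g.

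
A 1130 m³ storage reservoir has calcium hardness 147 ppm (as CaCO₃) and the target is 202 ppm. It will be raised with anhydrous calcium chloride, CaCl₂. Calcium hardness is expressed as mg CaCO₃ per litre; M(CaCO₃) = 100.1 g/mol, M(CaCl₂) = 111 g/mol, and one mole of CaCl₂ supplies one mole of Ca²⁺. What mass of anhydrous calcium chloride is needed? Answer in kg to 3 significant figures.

Volume: 1130 m³ = 1,130,000 L.
Hardness to add: (202 − 147) = 55 mg/L as CaCO₃ × 1,130,000 L = 62,150 g as CaCO₃.
Moles of Ca²⁺ (1 mol Ca²⁺ ≡ 1 mol CaCO₃): 62,150 / 100.1 g/mol = 620.9 mol.
Mass of CaCl₂: 620.9 × 111 = 68,920 g.

68.9 kg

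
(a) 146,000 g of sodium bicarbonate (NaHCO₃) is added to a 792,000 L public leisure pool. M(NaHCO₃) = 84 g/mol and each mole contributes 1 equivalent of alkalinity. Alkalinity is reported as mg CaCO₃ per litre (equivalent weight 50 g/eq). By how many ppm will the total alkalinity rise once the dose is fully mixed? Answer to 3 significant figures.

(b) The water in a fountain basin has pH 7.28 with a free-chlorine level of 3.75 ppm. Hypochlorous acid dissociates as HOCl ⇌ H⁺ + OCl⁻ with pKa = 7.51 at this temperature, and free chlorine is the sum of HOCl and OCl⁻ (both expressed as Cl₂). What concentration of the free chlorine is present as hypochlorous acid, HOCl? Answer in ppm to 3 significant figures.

(a) Moles of NaHCO₃: 146,000 g ÷ 84 g/mol = 1738 mol → 1738 eq of alkalinity.
(a) As CaCO₃: 1738 eq × 50 g/eq = 86,900 g.
(a) Rise: 86,900 g / 792,000 L × 1000 = 109.7 mg/L.

(b) [OCl⁻]/[HOCl] = 10^(pH − pKa) = 10^(7.28 − 7.51) = 10^-0.23 = 0.5888.
(b) Fraction as HOCl = 1 / (1 + 0.5888) = 0.6294.
(b) HOCl = 0.6294 × 3.75 ppm = 2.36 ppm.

(a) 110 ppm; (b) 2.36 ppm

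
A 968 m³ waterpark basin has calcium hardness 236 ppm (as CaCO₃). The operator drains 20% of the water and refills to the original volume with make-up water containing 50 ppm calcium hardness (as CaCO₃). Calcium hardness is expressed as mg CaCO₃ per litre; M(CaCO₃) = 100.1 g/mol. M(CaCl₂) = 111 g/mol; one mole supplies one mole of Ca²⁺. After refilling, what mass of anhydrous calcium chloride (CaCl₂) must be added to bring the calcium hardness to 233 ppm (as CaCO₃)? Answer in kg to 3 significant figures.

Volume: 968 m³ = 968,000 L.
After draining 20% and refilling: 236 × 0.80 + 50 × 0.20 = 198.8 ppm.
Deficit to target: 233 − 198.8 = 34.2 mg/L.
As CaCO₃: 34.2 mg/L × 968,000 L = 33,110 g; ÷ 100.1 = 330.7 mol Ca²⁺.
Mass: 330.7 × 111 = 36,710 g.

36.7 kg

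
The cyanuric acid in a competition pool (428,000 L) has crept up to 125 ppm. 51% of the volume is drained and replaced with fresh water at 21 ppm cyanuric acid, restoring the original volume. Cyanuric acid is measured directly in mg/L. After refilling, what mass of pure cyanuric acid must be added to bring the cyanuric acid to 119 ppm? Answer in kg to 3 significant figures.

20.1 kg

After draining 51% and refilling: 125 × 0.49 + 21 × 0.51 = 71.96 ppm.
Deficit to target: 119 − 71.96 = 47.04 mg/L.
Mass: 47.04 mg/L × 428,000 L = 20,130 g cyanuric acid.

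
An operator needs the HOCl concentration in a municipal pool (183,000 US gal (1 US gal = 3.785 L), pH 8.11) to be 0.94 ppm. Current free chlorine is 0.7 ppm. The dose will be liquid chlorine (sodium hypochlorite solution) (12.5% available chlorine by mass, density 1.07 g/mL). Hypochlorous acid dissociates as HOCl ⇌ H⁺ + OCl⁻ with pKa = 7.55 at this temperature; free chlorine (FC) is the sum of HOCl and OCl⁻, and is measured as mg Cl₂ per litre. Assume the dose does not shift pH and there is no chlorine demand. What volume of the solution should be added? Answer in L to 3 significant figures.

Volume: 183,000 US gal × 3.785 L/gal = 692,655 L.
[OCl⁻]/[HOCl] = 10^(pH − pKa) = 10^(8.11 − 7.55) = 3.631; fraction as HOCl = 1/(1 + 3.631) = 0.2159.
Free chlorine required for 0.94 ppm HOCl: 0.94 / 0.2159 = 4.353 ppm.
FC to add: 4.353 − 0.7 = 3.653 mg/L as Cl₂.
Cl₂ equivalent: 3.653 mg/L × 692,655 L = 2530 g.
Product at 12.5% available Cl: 2530 / 0.125 = 20,240 g.
Volume: 20,240 g ÷ 1.07 g/mL = 18,920 mL.

18.9 L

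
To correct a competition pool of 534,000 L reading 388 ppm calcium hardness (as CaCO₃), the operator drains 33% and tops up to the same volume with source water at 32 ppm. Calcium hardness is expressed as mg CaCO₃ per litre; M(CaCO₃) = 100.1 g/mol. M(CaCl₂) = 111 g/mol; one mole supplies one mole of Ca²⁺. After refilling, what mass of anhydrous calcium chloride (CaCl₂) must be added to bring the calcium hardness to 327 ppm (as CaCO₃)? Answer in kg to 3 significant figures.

33.4 kg

After draining 33% and refilling: 388 × 0.67 + 32 × 0.33 = 270.52 ppm.
Deficit to target: 327 − 270.52 = 56.48 mg/L.
As CaCO₃: 56.48 mg/L × 534,000 L = 30,160 g; ÷ 100.1 = 301.3 mol Ca²⁺.
Mass: 301.3 × 111 = 33,440 g.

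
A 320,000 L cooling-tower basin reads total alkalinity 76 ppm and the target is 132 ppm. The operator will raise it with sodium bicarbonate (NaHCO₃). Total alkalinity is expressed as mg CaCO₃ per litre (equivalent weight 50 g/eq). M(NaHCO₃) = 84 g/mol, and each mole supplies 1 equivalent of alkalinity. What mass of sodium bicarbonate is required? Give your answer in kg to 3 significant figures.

30.1 kg

Alkalinity to add: (132 − 76) = 56 mg/L as CaCO₃ × 320,000 L = 17,920 g as CaCO₃.
Equivalents: 17,920 g ÷ 50 g/eq = 358.4 eq.
NaHCO₃ supplies 1 eq per mole → 358.4 mol.
Mass: 358.4 mol × 84 g/mol = 30,110 g.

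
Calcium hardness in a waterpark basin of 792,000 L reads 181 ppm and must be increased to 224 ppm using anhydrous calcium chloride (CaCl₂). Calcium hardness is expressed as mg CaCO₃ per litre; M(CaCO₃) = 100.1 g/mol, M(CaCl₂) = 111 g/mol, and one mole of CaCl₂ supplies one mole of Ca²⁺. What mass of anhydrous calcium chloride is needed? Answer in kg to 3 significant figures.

37.8 kg

Hardness to add: (224 − 181) = 43 mg/L as CaCO₃ × 792,000 L = 34,060 g as CaCO₃.
Moles of Ca²⁺ (1 mol Ca²⁺ ≡ 1 mol CaCO₃): 34,060 / 100.1 g/mol = 340.2 mol.
Mass of CaCl₂: 340.2 × 111 = 37,760 g.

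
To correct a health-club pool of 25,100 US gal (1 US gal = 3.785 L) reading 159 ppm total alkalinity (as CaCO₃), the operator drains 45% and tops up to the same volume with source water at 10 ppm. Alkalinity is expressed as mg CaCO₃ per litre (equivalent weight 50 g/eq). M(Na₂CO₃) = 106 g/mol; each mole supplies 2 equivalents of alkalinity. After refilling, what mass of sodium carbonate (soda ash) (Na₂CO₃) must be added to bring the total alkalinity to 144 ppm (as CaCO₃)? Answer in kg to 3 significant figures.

Volume: 25,100 US gal × 3.785 L/gal = 95,004 L.
After draining 45% and refilling: 159 × 0.55 + 10 × 0.45 = 91.95 ppm.
Deficit to target: 144 − 91.95 = 52.05 mg/L.
As CaCO₃: 52.05 mg/L × 95,004 L = 4945 g; ÷ 50 g/eq ÷ 2 = 49.45 mol Na₂CO₃.
Mass: 49.45 × 106 = 5242 g.

5.24 kg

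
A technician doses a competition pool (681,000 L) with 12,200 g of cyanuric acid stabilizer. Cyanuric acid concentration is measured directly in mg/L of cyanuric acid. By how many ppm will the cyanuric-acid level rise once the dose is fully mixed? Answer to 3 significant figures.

Rise: 12,200 g / 681,000 L × 1000 = 17.91 mg/L.

17.9 ppm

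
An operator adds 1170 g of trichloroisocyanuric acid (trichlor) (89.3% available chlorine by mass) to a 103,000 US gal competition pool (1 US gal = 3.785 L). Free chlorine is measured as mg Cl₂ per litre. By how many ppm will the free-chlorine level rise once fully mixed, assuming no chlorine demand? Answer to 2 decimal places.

2.68 ppm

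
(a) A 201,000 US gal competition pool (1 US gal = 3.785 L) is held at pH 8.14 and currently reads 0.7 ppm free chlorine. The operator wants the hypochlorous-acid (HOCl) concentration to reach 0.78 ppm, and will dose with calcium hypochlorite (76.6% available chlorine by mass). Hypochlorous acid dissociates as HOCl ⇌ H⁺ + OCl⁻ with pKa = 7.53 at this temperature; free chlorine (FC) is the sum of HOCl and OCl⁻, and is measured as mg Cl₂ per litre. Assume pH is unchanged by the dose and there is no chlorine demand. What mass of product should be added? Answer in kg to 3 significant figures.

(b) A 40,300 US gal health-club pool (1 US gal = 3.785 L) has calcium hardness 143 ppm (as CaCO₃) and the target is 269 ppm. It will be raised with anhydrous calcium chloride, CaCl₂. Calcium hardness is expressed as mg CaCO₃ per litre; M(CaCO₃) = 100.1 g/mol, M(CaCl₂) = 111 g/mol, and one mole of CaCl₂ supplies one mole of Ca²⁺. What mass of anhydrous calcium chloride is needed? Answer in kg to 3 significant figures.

(a) Volume: 201,000 US gal × 3.785 L/gal = 760,785 L.
(a) [OCl⁻]/[HOCl] = 10^(pH − pKa) = 10^(8.14 − 7.53) = 4.074; fraction as HOCl = 1/(1 + 4.074) = 0.1971.
(a) Free chlorine required for 0.78 ppm HOCl: 0.78 / 0.1971 = 3.958 ppm.
(a) FC to add: 3.958 − 0.7 = 3.258 mg/L as Cl₂.
(a) Cl₂ equivalent: 3.258 mg/L × 760,785 L = 2478 g.
(a) Product at 76.6% available Cl: 2478 / 0.766 = 3235 g.

(b) Volume: 40,300 US gal × 3.785 L/gal = 152,536 L.
(b) Hardness to add: (269 − 143) = 126 mg/L as CaCO₃ × 152,536 L = 19,220 g as CaCO₃.
(b) Moles of Ca²⁺ (1 mol Ca²⁺ ≡ 1 mol CaCO₃): 19,220 / 100.1 g/mol = 192 mol.
(b) Mass of CaCl₂: 192 × 111 = 21,310 g.

(a) 3.24 kg; (b) 21.3 kg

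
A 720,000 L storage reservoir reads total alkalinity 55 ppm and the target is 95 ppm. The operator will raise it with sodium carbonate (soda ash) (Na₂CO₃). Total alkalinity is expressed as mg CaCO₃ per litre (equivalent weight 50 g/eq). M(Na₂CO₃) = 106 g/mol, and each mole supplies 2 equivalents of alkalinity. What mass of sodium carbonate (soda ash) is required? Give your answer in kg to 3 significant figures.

30.5 kg

Alkalinity to add: (95 − 55) = 40 mg/L as CaCO₃ × 720,000 L = 28,800 g as CaCO₃.
Equivalents: 28,800 g ÷ 50 g/eq = 576 eq.
Each mole of Na₂CO₃ supplies 2 eq, so 576 / 2 = 288 mol.
Mass: 288 mol × 106 g/mol = 30,530 g.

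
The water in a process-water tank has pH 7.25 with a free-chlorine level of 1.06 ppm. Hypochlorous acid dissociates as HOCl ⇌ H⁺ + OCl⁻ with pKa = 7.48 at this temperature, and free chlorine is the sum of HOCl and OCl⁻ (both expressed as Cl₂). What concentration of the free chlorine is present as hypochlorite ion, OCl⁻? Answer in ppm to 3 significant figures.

[OCl⁻]/[HOCl] = 10^(pH − pKa) = 10^(7.25 − 7.48) = 10^-0.23 = 0.5888.
Fraction as HOCl = 1 / (1 + 0.5888) = 0.6294.
OCl⁻ = (1 − 0.6294) × 1.06 ppm = 0.3928 ppm.

0.393 ppm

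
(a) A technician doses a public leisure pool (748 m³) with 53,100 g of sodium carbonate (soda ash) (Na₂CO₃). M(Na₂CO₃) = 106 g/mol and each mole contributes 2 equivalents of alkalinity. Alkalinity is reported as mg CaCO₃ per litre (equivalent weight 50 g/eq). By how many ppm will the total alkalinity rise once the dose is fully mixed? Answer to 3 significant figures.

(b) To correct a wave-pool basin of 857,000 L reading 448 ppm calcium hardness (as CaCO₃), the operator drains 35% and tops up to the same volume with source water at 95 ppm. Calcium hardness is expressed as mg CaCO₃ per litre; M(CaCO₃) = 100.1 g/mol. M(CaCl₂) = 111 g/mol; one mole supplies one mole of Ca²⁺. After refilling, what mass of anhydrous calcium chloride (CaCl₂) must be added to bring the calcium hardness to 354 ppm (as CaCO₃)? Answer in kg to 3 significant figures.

(a) 67.0 ppm; (b) 28.1 kg

(a) Volume: 748 m³ = 748,000 L.
(a) Moles of Na₂CO₃: 53,100 g ÷ 106 g/mol = 500.9 mol → 1002 eq of alkalinity.
(a) As CaCO₃: 1002 eq × 50 g/eq = 50,090 g.
(a) Rise: 50,090 g / 748,000 L × 1000 = 66.97 mg/L.

(b) After draining 35% and refilling: 448 × 0.65 + 95 × 0.35 = 324.45 ppm.
(b) Deficit to target: 354 − 324.45 = 29.55 mg/L.
(b) As CaCO₃: 29.55 mg/L × 857,000 L = 25,320 g; ÷ 100.1 = 253 mol Ca²⁺.
(b) Mass: 253 × 111 = 28,080 g.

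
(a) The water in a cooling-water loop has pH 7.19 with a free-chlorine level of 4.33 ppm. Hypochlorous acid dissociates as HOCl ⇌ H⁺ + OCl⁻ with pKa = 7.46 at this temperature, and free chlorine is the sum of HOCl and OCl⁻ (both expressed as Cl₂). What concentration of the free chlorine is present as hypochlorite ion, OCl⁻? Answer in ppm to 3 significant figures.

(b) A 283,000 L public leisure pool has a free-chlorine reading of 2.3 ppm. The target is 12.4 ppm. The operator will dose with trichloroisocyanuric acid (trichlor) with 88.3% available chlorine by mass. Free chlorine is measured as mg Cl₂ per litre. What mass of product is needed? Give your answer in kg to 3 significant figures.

(a) [OCl⁻]/[HOCl] = 10^(pH − pKa) = 10^(7.19 − 7.46) = 10^-0.27 = 0.537.
(a) Fraction as HOCl = 1 / (1 + 0.537) = 0.6506.
(a) OCl⁻ = (1 − 0.6506) × 4.33 ppm = 1.513 ppm.

(b) Chlorine deficit: 12.4 − 2.3 = 10.1 ppm = 10.1 mg/L as Cl₂.
(b) Cl₂ equivalent needed: 10.1 mg/L × 283,000 L = 2,858,000 mg = 2858 g.
(b) Product at 88.3% available chlorine: 2858 / 0.883 = 3237 g.

(a) 1.51 ppm; (b) 3.24 kg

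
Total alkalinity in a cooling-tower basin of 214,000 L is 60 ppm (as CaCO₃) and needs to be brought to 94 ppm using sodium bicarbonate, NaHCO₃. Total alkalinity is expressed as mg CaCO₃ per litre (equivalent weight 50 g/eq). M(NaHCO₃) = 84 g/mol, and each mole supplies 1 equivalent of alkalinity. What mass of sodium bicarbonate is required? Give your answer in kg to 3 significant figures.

12.2 kg

Alkalinity to add: (94 − 60) = 34 mg/L as CaCO₃ × 214,000 L = 7276 g as CaCO₃.
Equivalents: 7276 g ÷ 50 g/eq = 145.5 eq.
NaHCO₃ supplies 1 eq per mole → 145.5 mol.
Mass: 145.5 mol × 84 g/mol = 12,220 g.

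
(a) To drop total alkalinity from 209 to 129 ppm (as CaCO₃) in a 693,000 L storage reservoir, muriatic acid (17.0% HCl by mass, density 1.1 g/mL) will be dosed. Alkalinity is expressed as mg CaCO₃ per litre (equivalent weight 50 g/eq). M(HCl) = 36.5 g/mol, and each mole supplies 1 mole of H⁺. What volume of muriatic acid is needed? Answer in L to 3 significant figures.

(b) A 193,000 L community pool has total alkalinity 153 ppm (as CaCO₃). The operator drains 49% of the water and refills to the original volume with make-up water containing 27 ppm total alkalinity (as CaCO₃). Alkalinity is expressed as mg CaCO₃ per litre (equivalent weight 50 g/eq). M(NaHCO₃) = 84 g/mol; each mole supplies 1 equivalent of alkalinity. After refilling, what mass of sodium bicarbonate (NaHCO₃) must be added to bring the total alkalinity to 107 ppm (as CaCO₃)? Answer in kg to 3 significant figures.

(a) Alkalinity to neutralize: (209 − 129) = 80 mg/L as CaCO₃ × 693,000 L = 55,440 g as CaCO₃.
(a) Equivalents of H⁺ required: 55,440 ÷ 50 g/eq = 1109 eq = 1109 mol HCl.
(a) Mass of HCl: 1109 × 36.5 = 40,470 g.
(a) Mass of 17.0% solution: 40,470 / 0.17 = 238,100 g.
(a) Volume: 238,100 g ÷ 1.1 g/mL = 216,400 mL.

(b) After draining 49% and refilling: 153 × 0.51 + 27 × 0.49 = 91.26 ppm.
(b) Deficit to target: 107 − 91.26 = 15.74 mg/L.
(b) As CaCO₃: 15.74 mg/L × 193,000 L = 3038 g; ÷ 50 g/eq ÷ 1 = 60.76 mol NaHCO₃.
(b) Mass: 60.76 × 84 = 5104 g.

(a) 216 L; (b) 5.10 kg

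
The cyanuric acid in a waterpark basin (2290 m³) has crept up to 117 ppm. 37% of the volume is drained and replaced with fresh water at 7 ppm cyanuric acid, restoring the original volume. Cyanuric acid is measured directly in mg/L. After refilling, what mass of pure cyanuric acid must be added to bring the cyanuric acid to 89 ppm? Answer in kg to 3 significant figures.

Volume: 2290 m³ = 2,290,000 L.
After draining 37% and refilling: 117 × 0.63 + 7 × 0.37 = 76.3 ppm.
Deficit to target: 89 − 76.3 = 12.7 mg/L.
Mass: 12.7 mg/L × 2,290,000 L = 29,080 g cyanuric acid.

29.1 kg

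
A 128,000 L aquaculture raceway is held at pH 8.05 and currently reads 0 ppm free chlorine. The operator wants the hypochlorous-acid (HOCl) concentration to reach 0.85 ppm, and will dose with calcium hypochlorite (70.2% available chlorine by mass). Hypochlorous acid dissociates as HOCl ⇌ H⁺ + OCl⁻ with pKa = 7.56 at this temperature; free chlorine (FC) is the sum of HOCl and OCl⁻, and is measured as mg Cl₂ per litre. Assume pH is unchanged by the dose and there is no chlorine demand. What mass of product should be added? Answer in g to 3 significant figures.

[OCl⁻]/[HOCl] = 10^(pH − pKa) = 10^(8.05 − 7.56) = 3.09; fraction as HOCl = 1/(1 + 3.09) = 0.2445.
Free chlorine required for 0.85 ppm HOCl: 0.85 / 0.2445 = 3.477 ppm.
FC to add: 3.477 − 0 = 3.477 mg/L as Cl₂.
Cl₂ equivalent: 3.477 mg/L × 128,000 L = 445 g.
Product at 70.2% available Cl: 445 / 0.702 = 633.9 g.

634 g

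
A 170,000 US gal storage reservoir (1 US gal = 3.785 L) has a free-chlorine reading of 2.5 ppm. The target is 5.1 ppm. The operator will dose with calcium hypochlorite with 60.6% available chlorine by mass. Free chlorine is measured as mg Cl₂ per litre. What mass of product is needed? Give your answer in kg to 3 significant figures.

Volume: 170,000 US gal × 3.785 L/gal = 643,450 L.
Chlorine deficit: 5.1 − 2.5 = 2.6 ppm = 2.6 mg/L as Cl₂.
Cl₂ equivalent needed: 2.6 mg/L × 643,450 L = 1,673,000 mg = 1673 g.
Product at 60.6% available chlorine: 1673 / 0.606 = 2761 g.

2.76 kg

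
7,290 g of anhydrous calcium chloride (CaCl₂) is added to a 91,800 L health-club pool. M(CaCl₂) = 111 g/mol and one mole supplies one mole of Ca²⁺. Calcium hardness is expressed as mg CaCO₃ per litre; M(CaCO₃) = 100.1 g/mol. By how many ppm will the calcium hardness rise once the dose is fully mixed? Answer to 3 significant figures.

Moles of Ca²⁺: 7,290 g ÷ 111 g/mol = 65.68 mol.
As CaCO₃: 65.68 mol × 100.1 g/mol = 6574 g.
Rise: 6574 g / 91,800 L × 1000 = 71.61 mg/L.

71.6 ppm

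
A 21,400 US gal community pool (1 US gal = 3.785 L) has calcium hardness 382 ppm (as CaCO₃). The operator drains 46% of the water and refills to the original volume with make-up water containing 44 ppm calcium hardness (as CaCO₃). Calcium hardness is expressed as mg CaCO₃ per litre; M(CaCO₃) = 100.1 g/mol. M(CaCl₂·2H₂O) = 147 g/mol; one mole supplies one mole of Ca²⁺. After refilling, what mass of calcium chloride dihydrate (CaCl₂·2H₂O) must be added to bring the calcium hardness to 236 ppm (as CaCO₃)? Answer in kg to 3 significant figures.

1.13 kg

Volume: 21,400 US gal × 3.785 L/gal = 80,999 L.
After draining 46% and refilling: 382 × 0.54 + 44 × 0.46 = 226.52 ppm.
Deficit to target: 236 − 226.52 = 9.48 mg/L.
As CaCO₃: 9.48 mg/L × 80,999 L = 767.9 g; ÷ 100.1 = 7.671 mol Ca²⁺.
Mass: 7.671 × 147 = 1128 g.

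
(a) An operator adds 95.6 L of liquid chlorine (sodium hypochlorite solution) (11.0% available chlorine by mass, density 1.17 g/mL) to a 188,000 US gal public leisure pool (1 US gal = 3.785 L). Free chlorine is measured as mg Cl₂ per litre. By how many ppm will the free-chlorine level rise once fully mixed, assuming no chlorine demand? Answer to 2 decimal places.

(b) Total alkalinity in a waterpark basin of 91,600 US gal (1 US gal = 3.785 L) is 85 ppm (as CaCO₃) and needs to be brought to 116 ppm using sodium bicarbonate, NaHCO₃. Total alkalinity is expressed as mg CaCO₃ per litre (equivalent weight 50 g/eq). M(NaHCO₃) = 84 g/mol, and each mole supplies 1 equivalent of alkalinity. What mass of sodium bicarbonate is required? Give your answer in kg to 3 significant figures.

(a) Volume: 188,000 US gal × 3.785 L/gal = 711,580 L.
(a) Mass of solution: 95.6 L × 1000 mL/L × 1.17 g/mL = 111,900 g.
(a) Available chlorine delivered: 111,900 g × 0.11 = 12,300 g as Cl₂.
(a) Concentration rise: 12,300 g / 711,580 L = 17.29 mg/L = 17.29 ppm.

(b) Volume: 91,600 US gal × 3.785 L/gal = 346,706 L.
(b) Alkalinity to add: (116 − 85) = 31 mg/L as CaCO₃ × 346,706 L = 10,750 g as CaCO₃.
(b) Equivalents: 10,750 g ÷ 50 g/eq = 215 eq.
(b) NaHCO₃ supplies 1 eq per mole → 215 mol.
(b) Mass: 215 mol × 84 g/mol = 18,060 g.

(a) 17.29 ppm; (b) 18.1 kg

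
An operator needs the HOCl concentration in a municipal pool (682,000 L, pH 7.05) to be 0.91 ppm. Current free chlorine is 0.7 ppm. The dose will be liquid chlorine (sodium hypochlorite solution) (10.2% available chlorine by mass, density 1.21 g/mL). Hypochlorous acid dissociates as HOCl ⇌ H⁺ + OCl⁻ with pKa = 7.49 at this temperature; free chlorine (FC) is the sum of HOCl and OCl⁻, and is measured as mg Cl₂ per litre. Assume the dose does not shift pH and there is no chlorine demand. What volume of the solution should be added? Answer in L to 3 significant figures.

2.99 L

[OCl⁻]/[HOCl] = 10^(pH − pKa) = 10^(7.05 − 7.49) = 0.3631; fraction as HOCl = 1/(1 + 0.3631) = 0.7336.
Free chlorine required for 0.91 ppm HOCl: 0.91 / 0.7336 = 1.24 ppm.
FC to add: 1.24 − 0.7 = 0.5404 mg/L as Cl₂.
Cl₂ equivalent: 0.5404 mg/L × 682,000 L = 368.6 g.
Product at 10.2% available Cl: 368.6 / 0.102 = 3613 g.
Volume: 3613 g ÷ 1.21 g/mL = 2986 mL.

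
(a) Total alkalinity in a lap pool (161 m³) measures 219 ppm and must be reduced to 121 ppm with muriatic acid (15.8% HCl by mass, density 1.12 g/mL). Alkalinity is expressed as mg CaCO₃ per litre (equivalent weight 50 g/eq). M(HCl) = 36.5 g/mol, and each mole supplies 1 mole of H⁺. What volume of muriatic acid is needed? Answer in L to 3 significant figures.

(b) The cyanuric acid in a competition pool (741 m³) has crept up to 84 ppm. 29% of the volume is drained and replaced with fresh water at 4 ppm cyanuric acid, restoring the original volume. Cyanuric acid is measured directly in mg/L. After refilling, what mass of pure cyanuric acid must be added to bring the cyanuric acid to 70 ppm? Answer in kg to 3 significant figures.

(a) 65.1 L; (b) 6.82 kg

(a) Volume: 161 m³ = 161,000 L.
(a) Alkalinity to neutralize: (219 − 121) = 98 mg/L as CaCO₃ × 161,000 L = 15,780 g as CaCO₃.
(a) Equivalents of H⁺ required: 15,780 ÷ 50 g/eq = 315.6 eq = 315.6 mol HCl.
(a) Mass of HCl: 315.6 × 36.5 = 11,520 g.
(a) Mass of 15.8% solution: 11,520 / 0.158 = 72,900 g.
(a) Volume: 72,900 g ÷ 1.12 g/mL = 65,090 mL.

(b) Volume: 741 m³ = 741,000 L.
(b) After draining 29% and refilling: 84 × 0.71 + 4 × 0.29 = 60.8 ppm.
(b) Deficit to target: 70 − 60.8 = 9.2 mg/L.
(b) Mass: 9.2 mg/L × 741,000 L = 6817 g cyanuric acid.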